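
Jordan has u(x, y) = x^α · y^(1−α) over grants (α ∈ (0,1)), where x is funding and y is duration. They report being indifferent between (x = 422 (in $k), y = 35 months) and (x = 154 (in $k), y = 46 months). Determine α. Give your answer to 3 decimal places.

α ≈ 0.213

Set the two utilities equal: 422^α·35^(1−α) = 154^α·46^(1−α).
(422/154)^α = (46/35)^(1−α); take logs: α·ln(422/154) = (1−α)·ln(46/35), i.e. α·1.008053 = (1−α)·0.273293.
So α/(1−α) = (0.273293)/(1.008053) = 0.271110, and α = 0.271110/1.271110 ≈ 0.213.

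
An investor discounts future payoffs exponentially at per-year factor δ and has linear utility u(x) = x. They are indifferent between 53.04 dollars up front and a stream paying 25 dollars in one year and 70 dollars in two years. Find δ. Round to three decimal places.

δ ≈ 0.710

Equating present values: 53.04 = 25δ + 70δ².
That is, 70δ² + 25δ − 53.04 = 0, a quadratic in δ.
The positive root is δ = [−25 + √(25² + 4·70·53.04)] / (2·70) = (−25 + 124.403)/140 ≈ 0.710.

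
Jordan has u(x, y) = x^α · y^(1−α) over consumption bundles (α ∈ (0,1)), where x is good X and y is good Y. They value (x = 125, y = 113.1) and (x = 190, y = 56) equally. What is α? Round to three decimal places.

α ≈ 0.627

The Cobb–Douglas utilities coincide, so 125^α·113.1^(1−α) = 190^α·56^(1−α).
Taking logs: α·ln 125 + (1−α)·ln 113.1 = α·ln 190 + (1−α)·ln 56, i.e. α·-0.418710 = (1−α)·-0.702921.
So α/(1−α) = (-0.702921)/(-0.418710) = 1.678778, and α = 1.678778/2.678778 ≈ 0.627.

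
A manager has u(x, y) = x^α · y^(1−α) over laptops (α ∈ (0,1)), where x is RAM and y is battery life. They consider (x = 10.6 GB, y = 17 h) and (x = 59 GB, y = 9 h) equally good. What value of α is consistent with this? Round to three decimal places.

α ≈ 0.270

Set the two utilities equal: 10.6^α·17^(1−α) = 59^α·9^(1−α).
(10.6/59)^α = (9/17)^(1−α); take logs: α·ln(10.6/59) = (1−α)·ln(9/17), i.e. α·-1.716683 = (1−α)·-0.635989.
With A = -1.716683 and B = -0.635989: α·A = (1−α)·B, so α = B/(A+B) = -0.635989/-2.352672 ≈ 0.270.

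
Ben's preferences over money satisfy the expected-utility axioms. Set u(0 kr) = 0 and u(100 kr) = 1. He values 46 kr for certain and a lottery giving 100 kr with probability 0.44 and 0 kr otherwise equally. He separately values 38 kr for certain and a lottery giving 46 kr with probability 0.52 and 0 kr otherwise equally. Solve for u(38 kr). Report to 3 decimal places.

From the first indifference, u(46 kr) = 0.44·u(100 kr) + 0.56·u(0 kr) = 0.44·1 + 0.56·0 = 0.44.
Then u(38 kr) = 0.52·u(46 kr) + 0.48·u(0 kr) = 0.52·0.44 + 0.48·0.00 = 0.2288.

0.229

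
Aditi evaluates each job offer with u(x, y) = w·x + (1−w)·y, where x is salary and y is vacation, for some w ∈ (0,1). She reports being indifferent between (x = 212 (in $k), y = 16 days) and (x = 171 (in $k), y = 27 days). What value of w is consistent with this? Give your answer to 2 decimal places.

Indifference: w·212 + (1−w)·16 = w·171 + (1−w)·27.
w·(212−171) = (1−w)·(27−16), i.e. w·41 = (1−w)·11.
So w/(1−w) = 11/41 = 0.2683, giving w = 11/(41+11) = 0.21.

w = 0.21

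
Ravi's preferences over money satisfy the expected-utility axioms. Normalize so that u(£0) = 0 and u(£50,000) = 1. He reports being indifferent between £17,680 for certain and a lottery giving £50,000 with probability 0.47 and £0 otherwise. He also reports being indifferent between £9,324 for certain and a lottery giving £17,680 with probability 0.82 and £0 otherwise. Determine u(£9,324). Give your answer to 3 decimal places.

First, u(£17,680) = 0.47·u(£50,000) + 0.53·u(£0) = 0.47.
Chaining: u(£9,324) = 0.82·0.47 + 0.18·0.00 = 0.3854.

0.385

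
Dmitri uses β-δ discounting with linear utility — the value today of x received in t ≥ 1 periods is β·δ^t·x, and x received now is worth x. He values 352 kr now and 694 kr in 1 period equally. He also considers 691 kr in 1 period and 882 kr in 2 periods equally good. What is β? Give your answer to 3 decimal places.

From the later pair, β·δ^1·691 = β·δ^2·882; dividing through, δ = 691/882 = 0.78345.
Now use the now-vs-future pair: 352 = β·δ·694 gives β = 352/(0.78345·694) ≈ 0.647.

β ≈ 0.647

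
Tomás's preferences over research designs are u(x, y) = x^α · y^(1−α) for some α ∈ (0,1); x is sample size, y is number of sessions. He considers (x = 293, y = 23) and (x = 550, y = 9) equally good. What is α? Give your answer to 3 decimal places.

α ≈ 0.598

Indifference: 293^α · 23^(1−α) = 550^α · 9^(1−α).
Rearrange to (293/550)^α = (9/23)^(1−α) and take logs: α·-0.629746 = (1−α)·-0.938270.
So α/(1−α) = (-0.938270)/(-0.629746) = 1.489918, and α = 1.489918/2.489918 ≈ 0.598.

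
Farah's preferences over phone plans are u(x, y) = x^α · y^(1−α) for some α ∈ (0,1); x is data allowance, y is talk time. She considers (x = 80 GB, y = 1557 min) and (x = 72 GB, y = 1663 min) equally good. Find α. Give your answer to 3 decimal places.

Indifference: 80^α · 1557^(1−α) = 72^α · 1663^(1−α).
(80/72)^α = (1663/1557)^(1−α); take logs: α·ln(80/72) = (1−α)·ln(1663/1557), i.e. α·0.105361 = (1−α)·0.065862.
Thus α·(0.171223) = 0.065862, so α = 0.065862/0.171223 ≈ 0.385.

α ≈ 0.385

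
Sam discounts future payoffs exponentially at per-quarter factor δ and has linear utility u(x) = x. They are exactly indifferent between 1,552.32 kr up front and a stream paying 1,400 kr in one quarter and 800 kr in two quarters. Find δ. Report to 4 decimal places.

δ ≈ 0.7700

Present value of the stream is 1400·δ + 800·δ². Indifference gives 1400δ + 800δ² = 1552.32.
That is, 800δ² + 1400δ − 1552.32 = 0, a quadratic in δ.
δ = (−1400 + √(1400² + 4·800·1552.32)) / (2·800) = (−1400 + √6927424.00) / 1600 ≈ 0.7700.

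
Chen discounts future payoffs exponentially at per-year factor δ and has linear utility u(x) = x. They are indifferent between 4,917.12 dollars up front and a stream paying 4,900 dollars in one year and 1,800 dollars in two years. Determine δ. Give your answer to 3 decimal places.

δ ≈ 0.780

Equating present values: 4917.12 = 4900δ + 1800δ².
Rearranged: 1800δ² + 4900δ − 4917.12 = 0.
δ = (−4900 + √(4900² + 4·1800·4917.12)) / (2·1800) = (−4900 + √59413264.00) / 3600 ≈ 0.780.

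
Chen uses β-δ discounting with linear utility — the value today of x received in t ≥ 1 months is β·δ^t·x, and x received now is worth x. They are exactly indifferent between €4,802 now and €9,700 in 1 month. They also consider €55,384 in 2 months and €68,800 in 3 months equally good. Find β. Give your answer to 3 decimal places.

From the later pair, β·δ^2·55384 = β·δ^3·68800; dividing through, δ = 55384/68800 = 0.80500.
The first indifference: 4802 = β·δ·9700, so β = 4802/(δ·9700) = 4802/(0.80500·9700) ≈ 0.615.

β ≈ 0.615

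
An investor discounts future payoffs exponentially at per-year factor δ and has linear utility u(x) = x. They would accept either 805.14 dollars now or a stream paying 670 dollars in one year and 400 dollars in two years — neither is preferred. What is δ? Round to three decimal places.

The stream is worth 670δ + 400δ² today, so 670δ + 400δ² = 805.14.
That is, 400δ² + 670δ − 805.14 = 0, a quadratic in δ.
δ = (−670 + √(670² + 4·400·805.14)) / (2·400) = (−670 + √1737124.00) / 800 ≈ 0.810.

δ ≈ 0.810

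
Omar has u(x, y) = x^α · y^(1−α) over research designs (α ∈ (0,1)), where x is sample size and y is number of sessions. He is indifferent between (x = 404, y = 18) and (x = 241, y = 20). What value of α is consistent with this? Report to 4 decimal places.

The Cobb–Douglas utilities coincide, so 404^α·18^(1−α) = 241^α·20^(1−α).
Rearrange to (404/241)^α = (20/18)^(1−α) and take logs: α·0.5166179 = (1−α)·0.1053605.
Thus α·(0.6219784) = 0.1053605, so α = 0.1053605/0.6219784 ≈ 0.1694.

α ≈ 0.1694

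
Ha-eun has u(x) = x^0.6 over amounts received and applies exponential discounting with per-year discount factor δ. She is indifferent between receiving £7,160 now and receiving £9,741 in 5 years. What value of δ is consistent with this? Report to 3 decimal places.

Indifference means u(7160) = δ^5 · u(9741), so δ^5 = u(7160)/u(9741).
Since u(x) = x^0.6, δ^5 = (7160/9741)^0.6 = 0.73504^0.6 = 0.83135.
Taking the 5th root: δ = 0.83135^(1/5) ≈ 0.964.

δ ≈ 0.964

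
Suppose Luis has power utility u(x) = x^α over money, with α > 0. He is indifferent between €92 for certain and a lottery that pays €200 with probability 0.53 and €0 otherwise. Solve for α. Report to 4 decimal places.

α ≈ 0.8176

EU(lottery) = 0.53·200^α + 0.47·0 = 0.53·200^α.
Equating: 92^α = 0.53·200^α, i.e. 0.4600^α = 0.53.
Taking logs: α·ln(92/200) = ln(0.53), so α = -0.6348783 / -0.7765288 ≈ 0.8176.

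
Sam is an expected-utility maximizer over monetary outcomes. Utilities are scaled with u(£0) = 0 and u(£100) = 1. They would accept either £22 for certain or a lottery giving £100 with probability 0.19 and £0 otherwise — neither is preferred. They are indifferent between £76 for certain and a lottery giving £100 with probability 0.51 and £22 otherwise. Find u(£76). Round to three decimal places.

First, u(£22) = 0.19·u(£100) + 0.81·u(£0) = 0.19.
Chaining: u(£76) = 0.51·1.00 + 0.49·0.19 = 0.6031.

0.603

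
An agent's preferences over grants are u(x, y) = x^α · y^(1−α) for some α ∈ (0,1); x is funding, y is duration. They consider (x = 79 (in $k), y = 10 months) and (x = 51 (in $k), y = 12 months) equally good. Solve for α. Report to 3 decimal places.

The Cobb–Douglas utilities coincide, so 79^α·10^(1−α) = 51^α·12^(1−α).
(79/51)^α = (12/10)^(1−α); take logs: α·ln(79/51) = (1−α)·ln(12/10), i.e. α·0.437622 = (1−α)·0.182322.
With A = 0.437622 and B = 0.182322: α·A = (1−α)·B, so α = B/(A+B) = 0.182322/0.619944 ≈ 0.294.

α ≈ 0.294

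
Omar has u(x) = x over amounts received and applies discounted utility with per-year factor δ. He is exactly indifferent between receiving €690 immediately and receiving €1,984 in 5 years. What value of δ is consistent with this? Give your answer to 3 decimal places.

δ ≈ 0.810

The payoff in 5 years is discounted by δ^5, so u(690) = δ^5·u(1984) and δ^5 = u(690)/u(1984).
With u(x) = x: δ^5 = 690/1984 = 0.34778.
Hence δ = (0.34778)^(1/5) = 0.80958.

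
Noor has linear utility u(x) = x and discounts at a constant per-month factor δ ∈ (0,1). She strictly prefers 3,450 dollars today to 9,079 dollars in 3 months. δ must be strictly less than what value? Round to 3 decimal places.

Comparing present values: 3450 > δ^3·9079.
So δ^3 < 3450/9079 = 0.38000; taking the cube root of both positive sides preserves the inequality.
δ < 0.38000^(1/3) = 0.724.

δ < 0.724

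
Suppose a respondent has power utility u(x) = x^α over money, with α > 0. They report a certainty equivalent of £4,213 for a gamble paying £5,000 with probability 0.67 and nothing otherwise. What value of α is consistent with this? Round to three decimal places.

α ≈ 2.338

EU(lottery) = 0.67·5000^α + 0.33·0 = 0.67·5000^α.
Indifference: 4213^α = 0.67·5000^α, so (4213/5000)^α = 0.67.
Take logs: α = ln 0.67 / ln(4213/5000) ≈ 2.33838.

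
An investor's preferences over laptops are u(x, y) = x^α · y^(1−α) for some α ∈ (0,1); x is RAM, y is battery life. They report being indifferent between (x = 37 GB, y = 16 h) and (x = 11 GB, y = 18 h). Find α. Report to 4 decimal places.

The Cobb–Douglas utilities coincide, so 37^α·16^(1−α) = 11^α·18^(1−α).
Rearrange to (37/11)^α = (18/16)^(1−α) and take logs: α·1.2130226 = (1−α)·0.1177830.
Thus α·(1.3308056) = 0.1177830, so α = 0.1177830/1.3308056 ≈ 0.0885.

α ≈ 0.0885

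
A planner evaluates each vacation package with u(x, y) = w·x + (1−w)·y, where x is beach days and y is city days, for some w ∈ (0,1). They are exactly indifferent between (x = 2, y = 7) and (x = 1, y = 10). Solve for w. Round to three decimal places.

w = 0.750

Equating utilities: w·2 + (1−w)·7 = w·1 + (1−w)·10.
Collecting terms: w·1 = (1−w)·3.
Hence w = 3/(1+3) = 3/4 = 0.750.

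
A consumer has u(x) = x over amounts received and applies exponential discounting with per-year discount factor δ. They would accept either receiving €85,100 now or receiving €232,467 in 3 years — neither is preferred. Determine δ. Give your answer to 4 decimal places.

Equating discounted utilities: u(85100) = δ^3·u(232467) ⇒ δ^3 = u(85100)/u(232467).
With u(x) = x: δ^3 = 85100/232467 = 0.36607.
Taking the cube root: δ = 0.36607^(1/3) ≈ 0.7154.

δ ≈ 0.7154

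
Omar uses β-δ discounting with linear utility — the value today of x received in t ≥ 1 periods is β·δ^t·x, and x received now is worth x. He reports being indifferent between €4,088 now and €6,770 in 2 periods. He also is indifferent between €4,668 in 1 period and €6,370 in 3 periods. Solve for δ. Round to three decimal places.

δ ≈ 0.856

From the later pair, β·δ^1·4668 = β·δ^3·6370; dividing through, δ^2 = 4668/6370 = 0.73281, so δ = 0.85604.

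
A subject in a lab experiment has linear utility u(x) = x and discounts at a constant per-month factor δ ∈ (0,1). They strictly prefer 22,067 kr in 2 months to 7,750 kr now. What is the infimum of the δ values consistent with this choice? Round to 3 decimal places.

δ > 0.593

The preference means 7750 < δ^2·22067.
So δ^2 > 7750/22067 = 0.35120; taking the square root of both positive sides preserves the inequality.
δ > (7750/22067)^(1/2) ≈ 0.593.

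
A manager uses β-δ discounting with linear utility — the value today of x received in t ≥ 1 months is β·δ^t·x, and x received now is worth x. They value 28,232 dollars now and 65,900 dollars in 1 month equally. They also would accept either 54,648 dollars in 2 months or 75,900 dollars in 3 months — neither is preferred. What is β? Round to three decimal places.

β ≈ 0.595

Both payoffs in the second observation are in the future, so β drops out: δ^2·54648 = δ^3·75900 ⇒ δ = 54648/75900 = 0.72000.
Now use the now-vs-future pair: 28232 = β·δ·65900 gives β = 28232/(0.72000·65900) ≈ 0.595.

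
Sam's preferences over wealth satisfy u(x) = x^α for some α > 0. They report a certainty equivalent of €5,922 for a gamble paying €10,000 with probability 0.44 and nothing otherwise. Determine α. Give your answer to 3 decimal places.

α ≈ 1.567

The lottery's expected utility is 0.44·u(10000) + 0.56·u(0) = 0.44·10000^α (since u(0) = 0 for α > 0).
Equating: 5922^α = 0.44·10000^α, i.e. 0.5922^α = 0.44.
Taking logs: α·ln(5922/10000) = ln(0.44), so α = -0.820981 / -0.523911 ≈ 1.567.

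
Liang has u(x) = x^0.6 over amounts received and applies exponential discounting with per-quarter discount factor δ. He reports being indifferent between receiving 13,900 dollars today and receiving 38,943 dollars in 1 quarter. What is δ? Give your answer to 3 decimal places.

δ ≈ 0.539

Indifference means u(13900) = δ · u(38943), so δ = u(13900)/u(38943).
Since u(x) = x^0.6, δ = (13900/38943)^0.6 = 0.35693^0.6 = 0.53895.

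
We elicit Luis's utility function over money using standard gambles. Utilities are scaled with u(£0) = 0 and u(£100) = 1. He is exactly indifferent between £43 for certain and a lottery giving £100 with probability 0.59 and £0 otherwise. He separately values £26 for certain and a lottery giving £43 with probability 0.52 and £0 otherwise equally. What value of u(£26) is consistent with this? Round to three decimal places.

0.307

First, u(£43) = 0.59·u(£100) + 0.41·u(£0) = 0.59.
The second indifference gives u(£26) = 0.52·u(£43) + 0.48·u(£0) = 0.52·0.59 + 0.48·0.00 = 0.3068.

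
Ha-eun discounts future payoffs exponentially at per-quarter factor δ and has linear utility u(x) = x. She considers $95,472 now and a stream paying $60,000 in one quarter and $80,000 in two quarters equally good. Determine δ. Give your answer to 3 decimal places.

δ ≈ 0.780

Present value of the stream is 60000·δ + 80000·δ². Indifference gives 60000δ + 80000δ² = 95472.
Rearranged: 80000δ² + 60000δ − 95472 = 0.
The positive root is δ = [−60000 + √(60000² + 4·80000·95472)] / (2·80000) = (−60000 + 184800.000)/160000 ≈ 0.780.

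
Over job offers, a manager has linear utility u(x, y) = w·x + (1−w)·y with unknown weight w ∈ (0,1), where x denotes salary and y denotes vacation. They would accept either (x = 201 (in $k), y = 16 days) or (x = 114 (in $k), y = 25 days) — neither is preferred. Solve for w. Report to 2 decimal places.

Equating utilities: w·201 + (1−w)·16 = w·114 + (1−w)·25.
Collecting terms: w·87 = (1−w)·9.
The marginal rate of substitution is 9/87, so w = 9/(87+9) = 0.09.

w = 0.09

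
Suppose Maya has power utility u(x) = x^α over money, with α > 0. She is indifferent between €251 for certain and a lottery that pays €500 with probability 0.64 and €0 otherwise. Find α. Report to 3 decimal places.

α ≈ 0.648

Since u(0) = 0, the lottery's EU is 0.64·500^α.
Setting u(251) equal to that: 251^α = 0.64·500^α ⇒ (251/500)^α = 0.64.
Take logs: α = ln 0.64 / ln(251/500) ≈ 0.64759.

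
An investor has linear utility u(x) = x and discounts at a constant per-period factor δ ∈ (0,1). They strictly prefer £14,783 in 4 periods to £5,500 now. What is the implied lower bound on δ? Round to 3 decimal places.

δ > 0.781

Under u(x) = x this choice says 5500 < δ^4·14783.
Dividing by 14783: δ^4 > 0.37205. Both sides are positive, so the 4th root keeps the direction.
δ > 0.37205^(1/4) = 0.781.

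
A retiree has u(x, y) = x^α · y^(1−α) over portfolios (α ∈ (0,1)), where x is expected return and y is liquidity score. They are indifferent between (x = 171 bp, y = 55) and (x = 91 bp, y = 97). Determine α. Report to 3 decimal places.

α ≈ 0.474

The Cobb–Douglas utilities coincide, so 171^α·55^(1−α) = 91^α·97^(1−α).
Taking logs: α·ln 171 + (1−α)·ln 55 = α·ln 91 + (1−α)·ln 97, i.e. α·0.630804 = (1−α)·0.567378.
Thus α·(1.198182) = 0.567378, so α = 0.567378/1.198182 ≈ 0.474.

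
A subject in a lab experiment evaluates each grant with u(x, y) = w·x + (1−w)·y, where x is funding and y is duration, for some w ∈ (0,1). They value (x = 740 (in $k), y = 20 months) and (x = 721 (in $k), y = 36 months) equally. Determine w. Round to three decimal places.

w = 0.457

Indifference: w·740 + (1−w)·20 = w·721 + (1−w)·36.
w·(740−721) = (1−w)·(36−20), i.e. w·19 = (1−w)·16.
The marginal rate of substitution is 16/19, so w = 16/(19+16) = 0.457.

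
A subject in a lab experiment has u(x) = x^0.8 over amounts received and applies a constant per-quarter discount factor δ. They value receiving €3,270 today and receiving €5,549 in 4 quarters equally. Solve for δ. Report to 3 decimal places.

δ ≈ 0.900

The payoff in 4 quarters is discounted by δ^4, so u(3270) = δ^4·u(5549) and δ^4 = u(3270)/u(5549).
With u(x) = x^0.8: δ^4 = 3270^0.8/5549^0.8 = (3270/5549)^0.8 = 0.65504.
Taking the 4th root: δ = 0.65504^(1/4) ≈ 0.900.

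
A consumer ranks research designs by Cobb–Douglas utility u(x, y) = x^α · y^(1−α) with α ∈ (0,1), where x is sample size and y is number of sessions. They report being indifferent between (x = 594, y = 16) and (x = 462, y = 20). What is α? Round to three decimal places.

The Cobb–Douglas utilities coincide, so 594^α·16^(1−α) = 462^α·20^(1−α).
Taking logs: α·ln 594 + (1−α)·ln 16 = α·ln 462 + (1−α)·ln 20, i.e. α·0.251314 = (1−α)·0.223144.
So α/(1−α) = (0.223144)/(0.251314) = 0.887909, and α = 0.887909/1.887909 ≈ 0.470.

α ≈ 0.470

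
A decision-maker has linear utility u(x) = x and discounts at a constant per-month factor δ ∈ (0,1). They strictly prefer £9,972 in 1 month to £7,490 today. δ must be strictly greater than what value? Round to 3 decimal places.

δ > 0.751

Comparing present values: 7490 < δ·9972.
So δ > 7490/9972 = 0.75110.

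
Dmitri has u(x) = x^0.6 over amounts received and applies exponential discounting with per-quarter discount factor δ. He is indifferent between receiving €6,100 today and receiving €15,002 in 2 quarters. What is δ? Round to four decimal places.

Indifference means u(6100) = δ^2 · u(15002), so δ^2 = u(6100)/u(15002).
Since u(x) = x^0.6, δ^2 = (6100/15002)^0.6 = 0.40661^0.6 = 0.58279.
Hence δ = (0.58279)^(1/2) = 0.763404.

δ ≈ 0.7634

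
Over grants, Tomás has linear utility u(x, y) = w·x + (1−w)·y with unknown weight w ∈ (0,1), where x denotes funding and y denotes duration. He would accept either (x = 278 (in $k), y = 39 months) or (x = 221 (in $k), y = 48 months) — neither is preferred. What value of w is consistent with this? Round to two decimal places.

Indifference: w·278 + (1−w)·39 = w·221 + (1−w)·48.
Collecting terms: w·57 = (1−w)·9.
The marginal rate of substitution is 9/57, so w = 9/(57+9) = 0.14.

w = 0.14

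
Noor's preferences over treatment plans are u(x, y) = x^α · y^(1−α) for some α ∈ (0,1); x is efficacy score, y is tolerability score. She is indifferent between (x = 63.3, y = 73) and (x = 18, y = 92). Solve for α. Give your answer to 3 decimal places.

α ≈ 0.155

The Cobb–Douglas utilities coincide, so 63.3^α·73^(1−α) = 18^α·92^(1−α).
(63.3/18)^α = (92/73)^(1−α); take logs: α·ln(63.3/18) = (1−α)·ln(92/73), i.e. α·1.257514 = (1−α)·0.231329.
So α/(1−α) = (0.231329)/(1.257514) = 0.183957, and α = 0.183957/1.183957 ≈ 0.155.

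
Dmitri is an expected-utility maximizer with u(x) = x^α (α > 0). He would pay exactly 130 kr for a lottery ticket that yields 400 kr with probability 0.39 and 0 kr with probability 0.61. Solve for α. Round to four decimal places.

α ≈ 0.8378

The lottery's expected utility is 0.39·u(400) + 0.61·u(0) = 0.39·400^α (since u(0) = 0 for α > 0).
Setting u(130) equal to that: 130^α = 0.39·400^α ⇒ (130/400)^α = 0.39.
Take logs: α = ln 0.39 / ln(130/400) ≈ 0.837782.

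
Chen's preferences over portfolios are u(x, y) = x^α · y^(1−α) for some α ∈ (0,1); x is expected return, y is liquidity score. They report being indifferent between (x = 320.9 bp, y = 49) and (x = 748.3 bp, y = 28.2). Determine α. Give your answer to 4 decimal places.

Set the two utilities equal: 320.9^α·49^(1−α) = 748.3^α·28.2^(1−α).
Taking logs: α·ln 320.9 + (1−α)·ln 49 = α·ln 748.3 + (1−α)·ln 28.2, i.e. α·-0.8466744 = (1−α)·-0.5524983.
So α/(1−α) = (-0.5524983)/(-0.8466744) = 0.6525511, and α = 0.6525511/1.6525511 ≈ 0.3949.

α ≈ 0.3949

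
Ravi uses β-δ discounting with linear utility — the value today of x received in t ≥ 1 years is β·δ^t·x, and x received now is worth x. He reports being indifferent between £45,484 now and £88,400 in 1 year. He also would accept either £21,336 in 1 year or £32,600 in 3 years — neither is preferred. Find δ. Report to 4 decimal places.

The second indifference involves only future payoffs, so β cancels: β·δ^1·21336 = β·δ^3·32600, giving δ^2 = 21336/32600 = 0.65448, so δ = 0.80900.

δ ≈ 0.8090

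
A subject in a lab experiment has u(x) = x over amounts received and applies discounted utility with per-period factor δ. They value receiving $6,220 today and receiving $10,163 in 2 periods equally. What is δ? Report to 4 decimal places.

δ ≈ 0.7823

The payoff in 2 periods is discounted by δ^2, so u(6220) = δ^2·u(10163) and δ^2 = u(6220)/u(10163).
With u(x) = x: δ^2 = 6220/10163 = 0.61202.
Hence δ = (0.61202)^(1/2) = 0.782320.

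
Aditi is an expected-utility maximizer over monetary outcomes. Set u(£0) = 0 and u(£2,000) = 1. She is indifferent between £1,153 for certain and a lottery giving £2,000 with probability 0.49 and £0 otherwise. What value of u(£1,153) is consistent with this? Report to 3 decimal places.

0.490

The indifference gives u(£1,153) = 0.49·u(£2,000) + 0.51·u(£0) = 0.49·1 + 0.51·0 = 0.49.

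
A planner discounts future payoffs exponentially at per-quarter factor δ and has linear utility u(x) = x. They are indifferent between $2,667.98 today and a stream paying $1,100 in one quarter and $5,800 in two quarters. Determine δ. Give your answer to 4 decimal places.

The stream is worth 1100δ + 5800δ² today, so 1100δ + 5800δ² = 2667.98.
That is, 5800δ² + 1100δ − 2667.98 = 0, a quadratic in δ.
By the quadratic formula (taking the positive root), δ = (−1100 + √63107136.00) / 11600 ≈ 0.5900.

δ ≈ 0.5900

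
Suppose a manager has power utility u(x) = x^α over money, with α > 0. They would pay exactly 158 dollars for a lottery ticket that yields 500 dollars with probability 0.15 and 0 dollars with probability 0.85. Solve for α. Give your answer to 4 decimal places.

α ≈ 1.6468

Since u(0) = 0, the lottery's EU is 0.15·500^α.
Setting u(158) equal to that: 158^α = 0.15·500^α ⇒ (158/500)^α = 0.15.
Taking logs: α·ln(158/500) = ln(0.15), so α = -1.8971200 / -1.1520131 ≈ 1.6468.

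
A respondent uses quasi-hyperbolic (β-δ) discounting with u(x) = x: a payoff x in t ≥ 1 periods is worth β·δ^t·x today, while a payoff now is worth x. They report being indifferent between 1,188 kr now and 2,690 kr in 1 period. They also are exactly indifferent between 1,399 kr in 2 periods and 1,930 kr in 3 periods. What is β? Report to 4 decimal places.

β ≈ 0.6093

From the later pair, β·δ^2·1399 = β·δ^3·1930; dividing through, δ = 1399/1930 = 0.72487.
Now use the now-vs-future pair: 1188 = β·δ·2690 gives β = 1188/(0.72487·2690) ≈ 0.6093.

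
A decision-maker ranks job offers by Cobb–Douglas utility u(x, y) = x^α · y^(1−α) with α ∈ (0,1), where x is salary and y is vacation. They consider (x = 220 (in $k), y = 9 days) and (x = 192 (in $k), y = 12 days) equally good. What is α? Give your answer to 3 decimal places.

Indifference: 220^α · 9^(1−α) = 192^α · 12^(1−α).
Rearrange to (220/192)^α = (12/9)^(1−α) and take logs: α·0.136132 = (1−α)·0.287682.
With A = 0.136132 and B = 0.287682: α·A = (1−α)·B, so α = B/(A+B) = 0.287682/0.423814 ≈ 0.679.

α ≈ 0.679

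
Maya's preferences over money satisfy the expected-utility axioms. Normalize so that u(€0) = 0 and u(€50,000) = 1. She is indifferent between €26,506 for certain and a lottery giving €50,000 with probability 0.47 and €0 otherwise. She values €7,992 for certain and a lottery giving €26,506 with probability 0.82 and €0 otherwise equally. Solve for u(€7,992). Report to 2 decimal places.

0.39

From the first indifference, u(€26,506) = 0.47·u(€50,000) + 0.53·u(€0) = 0.47·1 + 0.53·0 = 0.47.
Then u(€7,992) = 0.82·u(€26,506) + 0.18·u(€0) = 0.82·0.47 + 0.18·0.00 = 0.3854.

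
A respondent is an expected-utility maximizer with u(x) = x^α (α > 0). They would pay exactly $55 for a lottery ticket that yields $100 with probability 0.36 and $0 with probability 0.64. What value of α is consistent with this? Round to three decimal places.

Since u(0) = 0, the lottery's EU is 0.36·100^α.
Setting u(55) equal to that: 55^α = 0.36·100^α ⇒ (55/100)^α = 0.36.
Taking logs: α·ln(55/100) = ln(0.36), so α = -1.021651 / -0.597837 ≈ 1.709.

α ≈ 1.709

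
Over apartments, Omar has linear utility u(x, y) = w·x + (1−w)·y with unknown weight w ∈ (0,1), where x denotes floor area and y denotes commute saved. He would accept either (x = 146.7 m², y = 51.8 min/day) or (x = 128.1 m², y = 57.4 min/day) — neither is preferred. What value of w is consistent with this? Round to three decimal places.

Indifference: w·146.7 + (1−w)·51.8 = w·128.1 + (1−w)·57.4.
Collecting terms: w·18.6 = (1−w)·5.6.
Hence w = 5.6/(18.6+5.6) = 5.6/24.2 = 0.231.

w = 0.231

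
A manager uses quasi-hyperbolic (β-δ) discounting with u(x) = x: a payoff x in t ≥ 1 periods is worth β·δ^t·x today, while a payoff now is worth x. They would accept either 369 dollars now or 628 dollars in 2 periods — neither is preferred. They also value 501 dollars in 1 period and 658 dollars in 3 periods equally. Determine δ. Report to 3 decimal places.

δ ≈ 0.873

Both payoffs in the second observation are in the future, so β drops out: δ^1·501 = δ^3·658 ⇒ δ^2 = 501/658 = 0.76140, so δ = 0.87258.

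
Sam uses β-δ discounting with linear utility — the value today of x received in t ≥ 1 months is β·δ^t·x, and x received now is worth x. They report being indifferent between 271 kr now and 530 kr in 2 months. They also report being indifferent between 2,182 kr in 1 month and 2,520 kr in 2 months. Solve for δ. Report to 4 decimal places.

From the later pair, β·δ^1·2182 = β·δ^2·2520; dividing through, δ = 2182/2520 = 0.86587.

δ ≈ 0.8659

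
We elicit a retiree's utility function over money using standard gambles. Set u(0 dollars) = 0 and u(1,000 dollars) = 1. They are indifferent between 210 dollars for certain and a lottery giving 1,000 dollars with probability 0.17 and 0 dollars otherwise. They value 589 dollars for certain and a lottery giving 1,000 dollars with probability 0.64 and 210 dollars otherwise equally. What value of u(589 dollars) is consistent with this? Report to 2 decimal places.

From the first indifference, u(210 dollars) = 0.17·u(1,000 dollars) + 0.83·u(0 dollars) = 0.17·1 + 0.83·0 = 0.17.
Then u(589 dollars) = 0.64·u(1,000 dollars) + 0.36·u(210 dollars) = 0.64·1.00 + 0.36·0.17 = 0.7012.

0.70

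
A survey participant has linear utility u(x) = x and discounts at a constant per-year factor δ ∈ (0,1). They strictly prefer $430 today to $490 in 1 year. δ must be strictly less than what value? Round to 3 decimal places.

Under u(x) = x this choice says 430 > δ·490.
So δ < 430/490 = 0.87755.

δ < 0.878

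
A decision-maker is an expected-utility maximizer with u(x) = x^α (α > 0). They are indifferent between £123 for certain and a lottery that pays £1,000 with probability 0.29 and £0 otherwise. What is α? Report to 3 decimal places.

α ≈ 0.591

The lottery's expected utility is 0.29·u(1000) + 0.71·u(0) = 0.29·1000^α (since u(0) = 0 for α > 0).
Equating: 123^α = 0.29·1000^α, i.e. 0.1230^α = 0.29.
Taking logs: α·ln(123/1000) = ln(0.29), so α = -1.237874 / -2.095571 ≈ 0.591.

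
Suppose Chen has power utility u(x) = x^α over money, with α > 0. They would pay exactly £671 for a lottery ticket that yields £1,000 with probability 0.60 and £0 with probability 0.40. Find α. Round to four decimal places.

EU(lottery) = 0.60·1000^α + 0.40·0 = 0.60·1000^α.
Indifference: 671^α = 0.60·1000^α, so (671/1000)^α = 0.60.
α = ln(0.60) / ln(671/1000) = -0.5108256/-0.3989861 ≈ 1.2803.

α ≈ 1.2803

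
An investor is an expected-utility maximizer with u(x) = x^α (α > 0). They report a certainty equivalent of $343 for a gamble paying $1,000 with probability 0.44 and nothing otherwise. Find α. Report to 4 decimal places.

The lottery's expected utility is 0.44·u(1000) + 0.56·u(0) = 0.44·1000^α (since u(0) = 0 for α > 0).
Setting u(343) equal to that: 343^α = 0.44·1000^α ⇒ (343/1000)^α = 0.44.
Take logs: α = ln 0.44 / ln(343/1000) ≈ 0.767254.

α ≈ 0.7673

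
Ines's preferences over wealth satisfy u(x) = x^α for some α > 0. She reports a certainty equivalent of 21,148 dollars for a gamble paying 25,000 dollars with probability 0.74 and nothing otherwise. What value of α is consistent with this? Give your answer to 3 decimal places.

α ≈ 1.799

EU(lottery) = 0.74·25000^α + 0.26·0 = 0.74·25000^α.
Equating: 21148^α = 0.74·25000^α, i.e. 0.8459^α = 0.74.
Taking logs: α·ln(21148/25000) = ln(0.74), so α = -0.301105 / -0.167330 ≈ 1.799.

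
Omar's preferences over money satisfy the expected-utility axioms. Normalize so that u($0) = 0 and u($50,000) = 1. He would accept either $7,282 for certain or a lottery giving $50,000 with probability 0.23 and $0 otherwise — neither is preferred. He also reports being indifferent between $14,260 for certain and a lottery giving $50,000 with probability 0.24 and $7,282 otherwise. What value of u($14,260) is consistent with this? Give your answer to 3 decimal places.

0.415

The first gamble pins u($7,282): it must equal 0.23·1 + 0.77·0 = 0.23.
Then u($14,260) = 0.24·u($50,000) + 0.76·u($7,282) = 0.24·1.00 + 0.76·0.23 = 0.4148.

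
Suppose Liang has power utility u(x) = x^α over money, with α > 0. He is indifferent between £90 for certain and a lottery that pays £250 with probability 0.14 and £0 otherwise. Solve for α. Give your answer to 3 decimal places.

Since u(0) = 0, the lottery's EU is 0.14·250^α.
Equating: 90^α = 0.14·250^α, i.e. 0.3600^α = 0.14.
α = ln(0.14) / ln(90/250) = -1.966113/-1.021651 ≈ 1.924.

α ≈ 1.924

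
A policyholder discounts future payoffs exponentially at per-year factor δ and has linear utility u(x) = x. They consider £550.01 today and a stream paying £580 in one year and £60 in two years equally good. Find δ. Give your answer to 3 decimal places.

δ ≈ 0.870

The stream is worth 580δ + 60δ² today, so 580δ + 60δ² = 550.01.
So 60δ² + 580δ − 550.01 = 0.
By the quadratic formula (taking the positive root), δ = (−580 + √468402.40) / 120 ≈ 0.870.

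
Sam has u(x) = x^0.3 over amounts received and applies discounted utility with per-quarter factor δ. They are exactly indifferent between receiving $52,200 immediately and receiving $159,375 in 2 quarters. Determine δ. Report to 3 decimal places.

Indifference means u(52200) = δ^2 · u(159375), so δ^2 = u(52200)/u(159375).
Since u(x) = x^0.3, δ^2 = (52200/159375)^0.3 = 0.32753^0.3 = 0.71544.
Hence δ = (0.71544)^(1/2) = 0.84584.

δ ≈ 0.846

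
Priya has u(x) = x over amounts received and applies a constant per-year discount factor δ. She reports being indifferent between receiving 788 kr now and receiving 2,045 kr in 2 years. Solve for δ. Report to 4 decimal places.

δ ≈ 0.6207

Indifference means u(788) = δ^2 · u(2045), so δ^2 = u(788)/u(2045).
With u(x) = x: δ^2 = 788/2045 = 0.38533.
So δ = 0.38533^(1/2) ≈ 0.6207.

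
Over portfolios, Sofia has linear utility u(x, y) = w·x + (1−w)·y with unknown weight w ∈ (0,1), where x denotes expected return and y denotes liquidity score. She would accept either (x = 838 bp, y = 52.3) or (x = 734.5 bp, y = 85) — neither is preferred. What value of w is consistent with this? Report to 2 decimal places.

Equating utilities: w·838 + (1−w)·52.3 = w·734.5 + (1−w)·85.
Rearranging, 103.5·w − 32.7·(1−w) = 0.
Hence w = 32.7/(103.5+32.7) = 32.7/136.2 = 0.24.

w = 0.24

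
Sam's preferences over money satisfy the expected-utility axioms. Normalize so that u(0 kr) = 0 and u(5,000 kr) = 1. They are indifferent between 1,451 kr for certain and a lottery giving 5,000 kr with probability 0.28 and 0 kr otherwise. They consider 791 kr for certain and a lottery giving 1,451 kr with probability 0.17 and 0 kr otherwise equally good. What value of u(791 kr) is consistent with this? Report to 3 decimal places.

0.048

From the first indifference, u(1,451 kr) = 0.28·u(5,000 kr) + 0.72·u(0 kr) = 0.28·1 + 0.72·0 = 0.28.
The second indifference gives u(791 kr) = 0.17·u(1,451 kr) + 0.83·u(0 kr) = 0.17·0.28 + 0.83·0.00 = 0.0476.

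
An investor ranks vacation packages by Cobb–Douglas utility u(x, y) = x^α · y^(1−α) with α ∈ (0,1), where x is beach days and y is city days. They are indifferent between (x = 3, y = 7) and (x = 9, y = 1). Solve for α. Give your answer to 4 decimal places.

Indifference: 3^α · 7^(1−α) = 9^α · 1^(1−α).
(3/9)^α = (1/7)^(1−α); take logs: α·ln(3/9) = (1−α)·ln(1/7), i.e. α·-1.0986123 = (1−α)·-1.9459101.
So α/(1−α) = (-1.9459101)/(-1.0986123) = 1.7712437, and α = 1.7712437/2.7712437 ≈ 0.6392.

α ≈ 0.6392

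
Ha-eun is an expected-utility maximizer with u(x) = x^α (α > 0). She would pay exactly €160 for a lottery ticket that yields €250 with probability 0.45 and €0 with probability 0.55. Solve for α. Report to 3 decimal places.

α ≈ 1.789

EU(lottery) = 0.45·250^α + 0.55·0 = 0.45·250^α.
Equating: 160^α = 0.45·250^α, i.e. 0.6400^α = 0.45.
Take logs: α = ln 0.45 / ln(160/250) ≈ 1.78922.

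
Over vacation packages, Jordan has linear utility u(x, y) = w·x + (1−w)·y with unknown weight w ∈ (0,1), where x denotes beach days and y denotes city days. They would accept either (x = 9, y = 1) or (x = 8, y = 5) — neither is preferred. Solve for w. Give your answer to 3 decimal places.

Indifference: w·9 + (1−w)·1 = w·8 + (1−w)·5.
Collecting terms: w·1 = (1−w)·4.
The marginal rate of substitution is 4/1, so w = 4/(1+4) = 0.800.

w = 0.800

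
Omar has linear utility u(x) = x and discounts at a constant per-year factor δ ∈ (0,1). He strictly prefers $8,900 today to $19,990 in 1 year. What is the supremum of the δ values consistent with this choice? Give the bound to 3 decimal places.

δ < 0.445

The preference means 8900 > δ·19990.
Dividing through by 19990 gives δ < 0.44522.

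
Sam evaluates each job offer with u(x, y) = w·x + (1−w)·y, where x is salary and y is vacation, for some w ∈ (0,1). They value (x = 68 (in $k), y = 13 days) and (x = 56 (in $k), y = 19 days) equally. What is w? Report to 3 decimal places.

u(68,13) = u(56,19) means w·68 + (1−w)·13 = w·56 + (1−w)·19.
Rearranging, 12·w − 6·(1−w) = 0.
The marginal rate of substitution is 6/12, so w = 6/(12+6) = 0.333.

w = 0.333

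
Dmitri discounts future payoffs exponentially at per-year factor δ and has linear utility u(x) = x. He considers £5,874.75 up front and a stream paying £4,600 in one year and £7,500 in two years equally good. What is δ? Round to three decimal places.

Present value of the stream is 4600·δ + 7500·δ². Indifference gives 4600δ + 7500δ² = 5874.75.
That is, 7500δ² + 4600δ − 5874.75 = 0, a quadratic in δ.
By the quadratic formula (taking the positive root), δ = (−4600 + √197402500.00) / 15000 ≈ 0.630.

δ ≈ 0.630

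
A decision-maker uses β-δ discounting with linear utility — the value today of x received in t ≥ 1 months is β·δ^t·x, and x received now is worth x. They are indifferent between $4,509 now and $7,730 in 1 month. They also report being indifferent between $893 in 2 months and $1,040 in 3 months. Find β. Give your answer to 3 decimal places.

β ≈ 0.679

Both payoffs in the second observation are in the future, so β drops out: δ^2·893 = δ^3·1040 ⇒ δ = 893/1040 = 0.85865.
Substituting δ into 4509 = β·δ·7730: β = 4509/(6637.394) ≈ 0.679.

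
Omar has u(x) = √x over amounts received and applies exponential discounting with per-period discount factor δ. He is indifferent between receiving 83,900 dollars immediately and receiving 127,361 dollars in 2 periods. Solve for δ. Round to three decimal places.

Indifference means u(83900) = δ^2 · u(127361), so δ^2 = u(83900)/u(127361).
Since u(x) = √x, δ^2 = √(83900/127361) = 0.81164.
So δ = 0.81164^(1/2) ≈ 0.901.

δ ≈ 0.901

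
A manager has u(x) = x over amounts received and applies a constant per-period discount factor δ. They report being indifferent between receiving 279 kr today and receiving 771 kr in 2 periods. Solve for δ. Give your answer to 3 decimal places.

Equating discounted utilities: u(279) = δ^2·u(771) ⇒ δ^2 = u(279)/u(771).
With u(x) = x: δ^2 = 279/771 = 0.36187.
So δ = 0.36187^(1/2) ≈ 0.602.

δ ≈ 0.602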